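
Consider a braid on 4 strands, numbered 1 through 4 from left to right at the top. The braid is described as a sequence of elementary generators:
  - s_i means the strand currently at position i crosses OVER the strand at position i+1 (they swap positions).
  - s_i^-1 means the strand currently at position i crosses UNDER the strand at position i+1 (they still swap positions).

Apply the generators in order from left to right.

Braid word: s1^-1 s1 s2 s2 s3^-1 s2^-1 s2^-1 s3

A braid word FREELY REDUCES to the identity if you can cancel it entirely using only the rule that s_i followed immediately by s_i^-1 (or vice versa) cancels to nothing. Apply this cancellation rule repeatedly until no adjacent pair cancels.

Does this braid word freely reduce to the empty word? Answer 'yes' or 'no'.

Answer: no

Derivation:
Gen 1 (s1^-1): push. Stack: [s1^-1]
Gen 2 (s1): cancels prior s1^-1. Stack: []
Gen 3 (s2): push. Stack: [s2]
Gen 4 (s2): push. Stack: [s2 s2]
Gen 5 (s3^-1): push. Stack: [s2 s2 s3^-1]
Gen 6 (s2^-1): push. Stack: [s2 s2 s3^-1 s2^-1]
Gen 7 (s2^-1): push. Stack: [s2 s2 s3^-1 s2^-1 s2^-1]
Gen 8 (s3): push. Stack: [s2 s2 s3^-1 s2^-1 s2^-1 s3]
Reduced word: s2 s2 s3^-1 s2^-1 s2^-1 s3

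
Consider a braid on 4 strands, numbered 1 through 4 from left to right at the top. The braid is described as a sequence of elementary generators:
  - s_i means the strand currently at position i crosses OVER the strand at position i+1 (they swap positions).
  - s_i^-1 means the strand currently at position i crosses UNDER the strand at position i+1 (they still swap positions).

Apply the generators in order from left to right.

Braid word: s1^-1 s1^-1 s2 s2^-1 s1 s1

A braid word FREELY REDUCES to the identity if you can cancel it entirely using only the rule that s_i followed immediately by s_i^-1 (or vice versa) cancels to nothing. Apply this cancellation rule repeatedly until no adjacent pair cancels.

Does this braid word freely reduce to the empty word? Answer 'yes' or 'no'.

Gen 1 (s1^-1): push. Stack: [s1^-1]
Gen 2 (s1^-1): push. Stack: [s1^-1 s1^-1]
Gen 3 (s2): push. Stack: [s1^-1 s1^-1 s2]
Gen 4 (s2^-1): cancels prior s2. Stack: [s1^-1 s1^-1]
Gen 5 (s1): cancels prior s1^-1. Stack: [s1^-1]
Gen 6 (s1): cancels prior s1^-1. Stack: []
Reduced word: (empty)

Answer: yes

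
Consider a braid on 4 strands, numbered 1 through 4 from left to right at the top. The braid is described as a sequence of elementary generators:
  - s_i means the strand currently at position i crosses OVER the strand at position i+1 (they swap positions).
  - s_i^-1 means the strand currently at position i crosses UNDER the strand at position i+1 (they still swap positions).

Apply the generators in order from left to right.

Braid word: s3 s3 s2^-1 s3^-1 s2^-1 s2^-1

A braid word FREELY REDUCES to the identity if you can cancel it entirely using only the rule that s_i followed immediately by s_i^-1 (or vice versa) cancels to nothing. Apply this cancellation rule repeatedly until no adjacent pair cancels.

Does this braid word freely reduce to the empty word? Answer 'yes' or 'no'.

Answer: no

Derivation:
Gen 1 (s3): push. Stack: [s3]
Gen 2 (s3): push. Stack: [s3 s3]
Gen 3 (s2^-1): push. Stack: [s3 s3 s2^-1]
Gen 4 (s3^-1): push. Stack: [s3 s3 s2^-1 s3^-1]
Gen 5 (s2^-1): push. Stack: [s3 s3 s2^-1 s3^-1 s2^-1]
Gen 6 (s2^-1): push. Stack: [s3 s3 s2^-1 s3^-1 s2^-1 s2^-1]
Reduced word: s3 s3 s2^-1 s3^-1 s2^-1 s2^-1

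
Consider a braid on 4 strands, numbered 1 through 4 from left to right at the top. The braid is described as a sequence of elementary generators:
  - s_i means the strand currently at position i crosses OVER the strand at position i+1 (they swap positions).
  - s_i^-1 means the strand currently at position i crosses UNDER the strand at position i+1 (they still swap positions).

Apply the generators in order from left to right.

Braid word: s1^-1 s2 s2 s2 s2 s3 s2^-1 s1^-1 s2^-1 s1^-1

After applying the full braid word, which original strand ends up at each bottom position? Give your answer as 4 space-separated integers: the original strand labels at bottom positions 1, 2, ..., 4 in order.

Answer: 1 4 2 3

Derivation:
Gen 1 (s1^-1): strand 1 crosses under strand 2. Perm now: [2 1 3 4]
Gen 2 (s2): strand 1 crosses over strand 3. Perm now: [2 3 1 4]
Gen 3 (s2): strand 3 crosses over strand 1. Perm now: [2 1 3 4]
Gen 4 (s2): strand 1 crosses over strand 3. Perm now: [2 3 1 4]
Gen 5 (s2): strand 3 crosses over strand 1. Perm now: [2 1 3 4]
Gen 6 (s3): strand 3 crosses over strand 4. Perm now: [2 1 4 3]
Gen 7 (s2^-1): strand 1 crosses under strand 4. Perm now: [2 4 1 3]
Gen 8 (s1^-1): strand 2 crosses under strand 4. Perm now: [4 2 1 3]
Gen 9 (s2^-1): strand 2 crosses under strand 1. Perm now: [4 1 2 3]
Gen 10 (s1^-1): strand 4 crosses under strand 1. Perm now: [1 4 2 3]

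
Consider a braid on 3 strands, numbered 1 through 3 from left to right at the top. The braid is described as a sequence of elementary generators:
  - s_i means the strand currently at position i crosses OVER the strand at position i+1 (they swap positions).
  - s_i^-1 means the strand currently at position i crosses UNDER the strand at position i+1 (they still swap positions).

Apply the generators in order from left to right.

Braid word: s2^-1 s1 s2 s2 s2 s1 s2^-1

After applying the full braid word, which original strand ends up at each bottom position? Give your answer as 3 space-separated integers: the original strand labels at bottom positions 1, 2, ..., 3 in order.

Gen 1 (s2^-1): strand 2 crosses under strand 3. Perm now: [1 3 2]
Gen 2 (s1): strand 1 crosses over strand 3. Perm now: [3 1 2]
Gen 3 (s2): strand 1 crosses over strand 2. Perm now: [3 2 1]
Gen 4 (s2): strand 2 crosses over strand 1. Perm now: [3 1 2]
Gen 5 (s2): strand 1 crosses over strand 2. Perm now: [3 2 1]
Gen 6 (s1): strand 3 crosses over strand 2. Perm now: [2 3 1]
Gen 7 (s2^-1): strand 3 crosses under strand 1. Perm now: [2 1 3]

Answer: 2 1 3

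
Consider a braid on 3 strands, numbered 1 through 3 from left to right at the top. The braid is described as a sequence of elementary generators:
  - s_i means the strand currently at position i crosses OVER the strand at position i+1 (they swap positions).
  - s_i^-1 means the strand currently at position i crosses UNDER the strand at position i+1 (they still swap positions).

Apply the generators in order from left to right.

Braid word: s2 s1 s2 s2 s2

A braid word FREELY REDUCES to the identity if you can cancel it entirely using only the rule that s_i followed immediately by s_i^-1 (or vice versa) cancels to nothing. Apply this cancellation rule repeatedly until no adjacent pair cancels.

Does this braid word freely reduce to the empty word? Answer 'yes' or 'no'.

Gen 1 (s2): push. Stack: [s2]
Gen 2 (s1): push. Stack: [s2 s1]
Gen 3 (s2): push. Stack: [s2 s1 s2]
Gen 4 (s2): push. Stack: [s2 s1 s2 s2]
Gen 5 (s2): push. Stack: [s2 s1 s2 s2 s2]
Reduced word: s2 s1 s2 s2 s2

Answer: no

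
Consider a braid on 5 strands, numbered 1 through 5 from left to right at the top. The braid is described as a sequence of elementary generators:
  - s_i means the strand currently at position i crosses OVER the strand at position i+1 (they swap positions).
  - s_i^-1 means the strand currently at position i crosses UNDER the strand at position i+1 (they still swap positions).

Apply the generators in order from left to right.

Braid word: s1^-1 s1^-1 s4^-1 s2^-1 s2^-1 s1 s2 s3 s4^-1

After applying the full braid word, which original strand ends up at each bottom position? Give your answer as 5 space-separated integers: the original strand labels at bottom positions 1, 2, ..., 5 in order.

Gen 1 (s1^-1): strand 1 crosses under strand 2. Perm now: [2 1 3 4 5]
Gen 2 (s1^-1): strand 2 crosses under strand 1. Perm now: [1 2 3 4 5]
Gen 3 (s4^-1): strand 4 crosses under strand 5. Perm now: [1 2 3 5 4]
Gen 4 (s2^-1): strand 2 crosses under strand 3. Perm now: [1 3 2 5 4]
Gen 5 (s2^-1): strand 3 crosses under strand 2. Perm now: [1 2 3 5 4]
Gen 6 (s1): strand 1 crosses over strand 2. Perm now: [2 1 3 5 4]
Gen 7 (s2): strand 1 crosses over strand 3. Perm now: [2 3 1 5 4]
Gen 8 (s3): strand 1 crosses over strand 5. Perm now: [2 3 5 1 4]
Gen 9 (s4^-1): strand 1 crosses under strand 4. Perm now: [2 3 5 4 1]

Answer: 2 3 5 4 1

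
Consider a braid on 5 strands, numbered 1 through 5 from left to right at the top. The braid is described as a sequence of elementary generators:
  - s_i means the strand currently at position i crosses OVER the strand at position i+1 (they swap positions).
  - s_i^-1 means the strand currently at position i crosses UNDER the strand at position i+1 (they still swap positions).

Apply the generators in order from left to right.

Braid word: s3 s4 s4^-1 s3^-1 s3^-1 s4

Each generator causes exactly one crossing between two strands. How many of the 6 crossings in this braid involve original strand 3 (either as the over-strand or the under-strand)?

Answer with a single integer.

Gen 1: crossing 3x4. Involves strand 3? yes. Count so far: 1
Gen 2: crossing 3x5. Involves strand 3? yes. Count so far: 2
Gen 3: crossing 5x3. Involves strand 3? yes. Count so far: 3
Gen 4: crossing 4x3. Involves strand 3? yes. Count so far: 4
Gen 5: crossing 3x4. Involves strand 3? yes. Count so far: 5
Gen 6: crossing 3x5. Involves strand 3? yes. Count so far: 6

Answer: 6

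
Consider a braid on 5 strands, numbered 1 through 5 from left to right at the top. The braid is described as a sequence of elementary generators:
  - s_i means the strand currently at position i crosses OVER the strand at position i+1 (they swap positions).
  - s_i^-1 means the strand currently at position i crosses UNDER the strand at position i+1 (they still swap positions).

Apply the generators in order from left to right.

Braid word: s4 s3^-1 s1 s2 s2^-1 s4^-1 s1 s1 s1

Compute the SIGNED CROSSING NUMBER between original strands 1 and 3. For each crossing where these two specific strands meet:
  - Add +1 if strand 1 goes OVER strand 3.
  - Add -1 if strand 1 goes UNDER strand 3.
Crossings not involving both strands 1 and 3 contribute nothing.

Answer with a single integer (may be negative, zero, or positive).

Answer: 0

Derivation:
Gen 1: crossing 4x5. Both 1&3? no. Sum: 0
Gen 2: crossing 3x5. Both 1&3? no. Sum: 0
Gen 3: crossing 1x2. Both 1&3? no. Sum: 0
Gen 4: crossing 1x5. Both 1&3? no. Sum: 0
Gen 5: crossing 5x1. Both 1&3? no. Sum: 0
Gen 6: crossing 3x4. Both 1&3? no. Sum: 0
Gen 7: crossing 2x1. Both 1&3? no. Sum: 0
Gen 8: crossing 1x2. Both 1&3? no. Sum: 0
Gen 9: crossing 2x1. Both 1&3? no. Sum: 0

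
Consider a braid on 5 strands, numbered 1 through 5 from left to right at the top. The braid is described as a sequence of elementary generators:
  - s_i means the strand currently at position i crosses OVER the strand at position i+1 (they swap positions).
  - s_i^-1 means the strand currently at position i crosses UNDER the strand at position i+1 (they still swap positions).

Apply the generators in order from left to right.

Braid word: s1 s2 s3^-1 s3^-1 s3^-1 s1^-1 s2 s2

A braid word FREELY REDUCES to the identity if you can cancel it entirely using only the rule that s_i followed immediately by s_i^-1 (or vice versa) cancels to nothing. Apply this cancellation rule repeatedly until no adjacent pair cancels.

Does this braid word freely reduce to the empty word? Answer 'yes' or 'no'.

Answer: no

Derivation:
Gen 1 (s1): push. Stack: [s1]
Gen 2 (s2): push. Stack: [s1 s2]
Gen 3 (s3^-1): push. Stack: [s1 s2 s3^-1]
Gen 4 (s3^-1): push. Stack: [s1 s2 s3^-1 s3^-1]
Gen 5 (s3^-1): push. Stack: [s1 s2 s3^-1 s3^-1 s3^-1]
Gen 6 (s1^-1): push. Stack: [s1 s2 s3^-1 s3^-1 s3^-1 s1^-1]
Gen 7 (s2): push. Stack: [s1 s2 s3^-1 s3^-1 s3^-1 s1^-1 s2]
Gen 8 (s2): push. Stack: [s1 s2 s3^-1 s3^-1 s3^-1 s1^-1 s2 s2]
Reduced word: s1 s2 s3^-1 s3^-1 s3^-1 s1^-1 s2 s2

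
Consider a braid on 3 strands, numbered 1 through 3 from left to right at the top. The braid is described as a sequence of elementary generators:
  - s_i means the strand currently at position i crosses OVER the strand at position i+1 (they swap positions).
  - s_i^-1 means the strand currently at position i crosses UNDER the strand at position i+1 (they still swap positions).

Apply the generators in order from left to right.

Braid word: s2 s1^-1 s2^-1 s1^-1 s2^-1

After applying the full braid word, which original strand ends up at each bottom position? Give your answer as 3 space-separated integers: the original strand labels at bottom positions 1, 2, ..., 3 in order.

Gen 1 (s2): strand 2 crosses over strand 3. Perm now: [1 3 2]
Gen 2 (s1^-1): strand 1 crosses under strand 3. Perm now: [3 1 2]
Gen 3 (s2^-1): strand 1 crosses under strand 2. Perm now: [3 2 1]
Gen 4 (s1^-1): strand 3 crosses under strand 2. Perm now: [2 3 1]
Gen 5 (s2^-1): strand 3 crosses under strand 1. Perm now: [2 1 3]

Answer: 2 1 3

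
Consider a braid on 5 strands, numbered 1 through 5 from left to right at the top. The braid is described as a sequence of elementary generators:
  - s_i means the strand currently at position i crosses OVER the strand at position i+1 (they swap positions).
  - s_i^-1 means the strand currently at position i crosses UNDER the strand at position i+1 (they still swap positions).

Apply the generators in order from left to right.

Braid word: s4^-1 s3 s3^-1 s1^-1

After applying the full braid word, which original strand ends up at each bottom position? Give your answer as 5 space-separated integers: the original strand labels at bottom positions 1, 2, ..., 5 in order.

Gen 1 (s4^-1): strand 4 crosses under strand 5. Perm now: [1 2 3 5 4]
Gen 2 (s3): strand 3 crosses over strand 5. Perm now: [1 2 5 3 4]
Gen 3 (s3^-1): strand 5 crosses under strand 3. Perm now: [1 2 3 5 4]
Gen 4 (s1^-1): strand 1 crosses under strand 2. Perm now: [2 1 3 5 4]

Answer: 2 1 3 5 4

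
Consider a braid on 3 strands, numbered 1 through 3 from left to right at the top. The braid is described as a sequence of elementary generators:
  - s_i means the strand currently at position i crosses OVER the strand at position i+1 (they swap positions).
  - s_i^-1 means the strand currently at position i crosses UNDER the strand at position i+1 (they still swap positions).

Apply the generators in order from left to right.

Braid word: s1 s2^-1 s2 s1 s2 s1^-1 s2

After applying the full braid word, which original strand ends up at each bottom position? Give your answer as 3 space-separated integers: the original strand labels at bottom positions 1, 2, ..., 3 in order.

Answer: 3 2 1

Derivation:
Gen 1 (s1): strand 1 crosses over strand 2. Perm now: [2 1 3]
Gen 2 (s2^-1): strand 1 crosses under strand 3. Perm now: [2 3 1]
Gen 3 (s2): strand 3 crosses over strand 1. Perm now: [2 1 3]
Gen 4 (s1): strand 2 crosses over strand 1. Perm now: [1 2 3]
Gen 5 (s2): strand 2 crosses over strand 3. Perm now: [1 3 2]
Gen 6 (s1^-1): strand 1 crosses under strand 3. Perm now: [3 1 2]
Gen 7 (s2): strand 1 crosses over strand 2. Perm now: [3 2 1]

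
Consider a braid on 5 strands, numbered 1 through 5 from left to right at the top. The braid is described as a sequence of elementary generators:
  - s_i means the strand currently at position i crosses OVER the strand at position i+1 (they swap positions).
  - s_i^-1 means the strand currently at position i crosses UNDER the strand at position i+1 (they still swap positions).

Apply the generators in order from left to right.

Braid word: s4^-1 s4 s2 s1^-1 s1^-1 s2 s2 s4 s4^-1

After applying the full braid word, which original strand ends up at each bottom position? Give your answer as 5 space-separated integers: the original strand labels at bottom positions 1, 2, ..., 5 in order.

Answer: 1 3 2 4 5

Derivation:
Gen 1 (s4^-1): strand 4 crosses under strand 5. Perm now: [1 2 3 5 4]
Gen 2 (s4): strand 5 crosses over strand 4. Perm now: [1 2 3 4 5]
Gen 3 (s2): strand 2 crosses over strand 3. Perm now: [1 3 2 4 5]
Gen 4 (s1^-1): strand 1 crosses under strand 3. Perm now: [3 1 2 4 5]
Gen 5 (s1^-1): strand 3 crosses under strand 1. Perm now: [1 3 2 4 5]
Gen 6 (s2): strand 3 crosses over strand 2. Perm now: [1 2 3 4 5]
Gen 7 (s2): strand 2 crosses over strand 3. Perm now: [1 3 2 4 5]
Gen 8 (s4): strand 4 crosses over strand 5. Perm now: [1 3 2 5 4]
Gen 9 (s4^-1): strand 5 crosses under strand 4. Perm now: [1 3 2 4 5]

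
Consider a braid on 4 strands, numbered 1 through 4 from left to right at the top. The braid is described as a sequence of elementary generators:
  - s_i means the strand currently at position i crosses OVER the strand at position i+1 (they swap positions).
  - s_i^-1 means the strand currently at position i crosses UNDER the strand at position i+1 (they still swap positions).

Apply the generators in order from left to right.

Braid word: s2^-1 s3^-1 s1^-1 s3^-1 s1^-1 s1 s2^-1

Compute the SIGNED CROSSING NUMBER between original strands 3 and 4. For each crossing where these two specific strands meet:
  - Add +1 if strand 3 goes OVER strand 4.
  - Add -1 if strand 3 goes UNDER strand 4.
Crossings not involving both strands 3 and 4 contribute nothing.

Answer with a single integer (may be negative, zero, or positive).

Gen 1: crossing 2x3. Both 3&4? no. Sum: 0
Gen 2: crossing 2x4. Both 3&4? no. Sum: 0
Gen 3: crossing 1x3. Both 3&4? no. Sum: 0
Gen 4: crossing 4x2. Both 3&4? no. Sum: 0
Gen 5: crossing 3x1. Both 3&4? no. Sum: 0
Gen 6: crossing 1x3. Both 3&4? no. Sum: 0
Gen 7: crossing 1x2. Both 3&4? no. Sum: 0

Answer: 0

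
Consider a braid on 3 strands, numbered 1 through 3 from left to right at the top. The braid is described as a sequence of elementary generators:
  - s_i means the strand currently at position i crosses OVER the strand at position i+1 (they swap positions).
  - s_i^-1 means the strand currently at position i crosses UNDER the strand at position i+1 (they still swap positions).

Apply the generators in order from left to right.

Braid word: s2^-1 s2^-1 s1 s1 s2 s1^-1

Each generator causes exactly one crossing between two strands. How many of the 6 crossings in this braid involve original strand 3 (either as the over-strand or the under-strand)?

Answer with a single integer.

Gen 1: crossing 2x3. Involves strand 3? yes. Count so far: 1
Gen 2: crossing 3x2. Involves strand 3? yes. Count so far: 2
Gen 3: crossing 1x2. Involves strand 3? no. Count so far: 2
Gen 4: crossing 2x1. Involves strand 3? no. Count so far: 2
Gen 5: crossing 2x3. Involves strand 3? yes. Count so far: 3
Gen 6: crossing 1x3. Involves strand 3? yes. Count so far: 4

Answer: 4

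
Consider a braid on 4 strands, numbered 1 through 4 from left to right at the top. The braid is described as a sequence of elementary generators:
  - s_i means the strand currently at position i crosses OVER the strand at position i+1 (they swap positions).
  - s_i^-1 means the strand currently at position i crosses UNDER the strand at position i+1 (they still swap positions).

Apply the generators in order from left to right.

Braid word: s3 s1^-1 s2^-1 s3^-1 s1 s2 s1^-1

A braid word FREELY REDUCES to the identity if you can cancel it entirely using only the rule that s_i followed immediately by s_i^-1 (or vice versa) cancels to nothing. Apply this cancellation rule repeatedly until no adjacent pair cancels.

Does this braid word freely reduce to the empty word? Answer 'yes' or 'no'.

Answer: no

Derivation:
Gen 1 (s3): push. Stack: [s3]
Gen 2 (s1^-1): push. Stack: [s3 s1^-1]
Gen 3 (s2^-1): push. Stack: [s3 s1^-1 s2^-1]
Gen 4 (s3^-1): push. Stack: [s3 s1^-1 s2^-1 s3^-1]
Gen 5 (s1): push. Stack: [s3 s1^-1 s2^-1 s3^-1 s1]
Gen 6 (s2): push. Stack: [s3 s1^-1 s2^-1 s3^-1 s1 s2]
Gen 7 (s1^-1): push. Stack: [s3 s1^-1 s2^-1 s3^-1 s1 s2 s1^-1]
Reduced word: s3 s1^-1 s2^-1 s3^-1 s1 s2 s1^-1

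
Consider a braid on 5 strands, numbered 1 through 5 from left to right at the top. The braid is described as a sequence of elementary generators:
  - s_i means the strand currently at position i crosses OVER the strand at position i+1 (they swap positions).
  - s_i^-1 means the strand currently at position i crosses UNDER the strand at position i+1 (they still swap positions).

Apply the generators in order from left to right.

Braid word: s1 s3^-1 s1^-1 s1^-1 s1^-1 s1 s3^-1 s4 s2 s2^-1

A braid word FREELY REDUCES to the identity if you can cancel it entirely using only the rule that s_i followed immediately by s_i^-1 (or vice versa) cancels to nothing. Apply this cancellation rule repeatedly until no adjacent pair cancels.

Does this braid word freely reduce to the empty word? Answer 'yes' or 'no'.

Answer: no

Derivation:
Gen 1 (s1): push. Stack: [s1]
Gen 2 (s3^-1): push. Stack: [s1 s3^-1]
Gen 3 (s1^-1): push. Stack: [s1 s3^-1 s1^-1]
Gen 4 (s1^-1): push. Stack: [s1 s3^-1 s1^-1 s1^-1]
Gen 5 (s1^-1): push. Stack: [s1 s3^-1 s1^-1 s1^-1 s1^-1]
Gen 6 (s1): cancels prior s1^-1. Stack: [s1 s3^-1 s1^-1 s1^-1]
Gen 7 (s3^-1): push. Stack: [s1 s3^-1 s1^-1 s1^-1 s3^-1]
Gen 8 (s4): push. Stack: [s1 s3^-1 s1^-1 s1^-1 s3^-1 s4]
Gen 9 (s2): push. Stack: [s1 s3^-1 s1^-1 s1^-1 s3^-1 s4 s2]
Gen 10 (s2^-1): cancels prior s2. Stack: [s1 s3^-1 s1^-1 s1^-1 s3^-1 s4]
Reduced word: s1 s3^-1 s1^-1 s1^-1 s3^-1 s4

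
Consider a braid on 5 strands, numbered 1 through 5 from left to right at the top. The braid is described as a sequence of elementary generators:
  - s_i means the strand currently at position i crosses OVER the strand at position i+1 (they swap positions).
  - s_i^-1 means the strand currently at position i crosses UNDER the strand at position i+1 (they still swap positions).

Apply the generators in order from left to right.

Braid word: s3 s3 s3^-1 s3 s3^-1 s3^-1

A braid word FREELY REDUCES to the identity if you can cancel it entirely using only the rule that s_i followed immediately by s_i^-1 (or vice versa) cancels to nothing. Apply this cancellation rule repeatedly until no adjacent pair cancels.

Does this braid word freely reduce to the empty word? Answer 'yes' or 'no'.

Gen 1 (s3): push. Stack: [s3]
Gen 2 (s3): push. Stack: [s3 s3]
Gen 3 (s3^-1): cancels prior s3. Stack: [s3]
Gen 4 (s3): push. Stack: [s3 s3]
Gen 5 (s3^-1): cancels prior s3. Stack: [s3]
Gen 6 (s3^-1): cancels prior s3. Stack: []
Reduced word: (empty)

Answer: yes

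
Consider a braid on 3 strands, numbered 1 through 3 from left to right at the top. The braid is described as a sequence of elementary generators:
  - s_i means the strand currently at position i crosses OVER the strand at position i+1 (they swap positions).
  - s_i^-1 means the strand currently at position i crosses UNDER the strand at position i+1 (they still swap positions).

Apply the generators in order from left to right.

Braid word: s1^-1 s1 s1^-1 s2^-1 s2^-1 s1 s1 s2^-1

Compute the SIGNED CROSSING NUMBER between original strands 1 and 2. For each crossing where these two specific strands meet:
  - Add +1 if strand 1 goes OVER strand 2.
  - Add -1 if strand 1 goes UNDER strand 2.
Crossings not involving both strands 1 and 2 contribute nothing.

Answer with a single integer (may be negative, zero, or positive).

Answer: -3

Derivation:
Gen 1: 1 under 2. Both 1&2? yes. Contrib: -1. Sum: -1
Gen 2: 2 over 1. Both 1&2? yes. Contrib: -1. Sum: -2
Gen 3: 1 under 2. Both 1&2? yes. Contrib: -1. Sum: -3
Gen 4: crossing 1x3. Both 1&2? no. Sum: -3
Gen 5: crossing 3x1. Both 1&2? no. Sum: -3
Gen 6: 2 over 1. Both 1&2? yes. Contrib: -1. Sum: -4
Gen 7: 1 over 2. Both 1&2? yes. Contrib: +1. Sum: -3
Gen 8: crossing 1x3. Both 1&2? no. Sum: -3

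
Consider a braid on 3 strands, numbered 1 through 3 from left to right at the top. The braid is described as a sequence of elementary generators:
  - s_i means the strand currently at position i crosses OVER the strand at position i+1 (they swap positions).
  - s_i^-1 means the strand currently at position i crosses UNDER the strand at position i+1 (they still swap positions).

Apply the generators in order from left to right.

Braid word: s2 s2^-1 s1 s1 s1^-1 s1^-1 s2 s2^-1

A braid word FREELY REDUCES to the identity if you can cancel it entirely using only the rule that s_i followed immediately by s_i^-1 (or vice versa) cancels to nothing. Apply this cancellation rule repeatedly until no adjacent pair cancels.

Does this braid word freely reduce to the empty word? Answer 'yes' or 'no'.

Gen 1 (s2): push. Stack: [s2]
Gen 2 (s2^-1): cancels prior s2. Stack: []
Gen 3 (s1): push. Stack: [s1]
Gen 4 (s1): push. Stack: [s1 s1]
Gen 5 (s1^-1): cancels prior s1. Stack: [s1]
Gen 6 (s1^-1): cancels prior s1. Stack: []
Gen 7 (s2): push. Stack: [s2]
Gen 8 (s2^-1): cancels prior s2. Stack: []
Reduced word: (empty)

Answer: yes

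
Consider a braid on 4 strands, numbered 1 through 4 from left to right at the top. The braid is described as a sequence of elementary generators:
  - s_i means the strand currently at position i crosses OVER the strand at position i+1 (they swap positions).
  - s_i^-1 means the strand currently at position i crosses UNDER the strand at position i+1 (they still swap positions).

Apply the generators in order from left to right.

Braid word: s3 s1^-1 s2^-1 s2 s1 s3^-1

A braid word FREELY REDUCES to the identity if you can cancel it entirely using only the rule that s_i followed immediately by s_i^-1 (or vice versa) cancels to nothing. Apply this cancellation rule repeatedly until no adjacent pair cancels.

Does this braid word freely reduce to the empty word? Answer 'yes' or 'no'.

Answer: yes

Derivation:
Gen 1 (s3): push. Stack: [s3]
Gen 2 (s1^-1): push. Stack: [s3 s1^-1]
Gen 3 (s2^-1): push. Stack: [s3 s1^-1 s2^-1]
Gen 4 (s2): cancels prior s2^-1. Stack: [s3 s1^-1]
Gen 5 (s1): cancels prior s1^-1. Stack: [s3]
Gen 6 (s3^-1): cancels prior s3. Stack: []
Reduced word: (empty)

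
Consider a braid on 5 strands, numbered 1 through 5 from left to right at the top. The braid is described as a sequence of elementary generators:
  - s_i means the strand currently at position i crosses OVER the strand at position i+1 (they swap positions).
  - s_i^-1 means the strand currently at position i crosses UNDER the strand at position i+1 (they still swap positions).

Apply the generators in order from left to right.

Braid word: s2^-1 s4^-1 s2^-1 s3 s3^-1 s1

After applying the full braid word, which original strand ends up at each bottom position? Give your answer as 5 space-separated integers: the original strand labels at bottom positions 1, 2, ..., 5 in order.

Gen 1 (s2^-1): strand 2 crosses under strand 3. Perm now: [1 3 2 4 5]
Gen 2 (s4^-1): strand 4 crosses under strand 5. Perm now: [1 3 2 5 4]
Gen 3 (s2^-1): strand 3 crosses under strand 2. Perm now: [1 2 3 5 4]
Gen 4 (s3): strand 3 crosses over strand 5. Perm now: [1 2 5 3 4]
Gen 5 (s3^-1): strand 5 crosses under strand 3. Perm now: [1 2 3 5 4]
Gen 6 (s1): strand 1 crosses over strand 2. Perm now: [2 1 3 5 4]

Answer: 2 1 3 5 4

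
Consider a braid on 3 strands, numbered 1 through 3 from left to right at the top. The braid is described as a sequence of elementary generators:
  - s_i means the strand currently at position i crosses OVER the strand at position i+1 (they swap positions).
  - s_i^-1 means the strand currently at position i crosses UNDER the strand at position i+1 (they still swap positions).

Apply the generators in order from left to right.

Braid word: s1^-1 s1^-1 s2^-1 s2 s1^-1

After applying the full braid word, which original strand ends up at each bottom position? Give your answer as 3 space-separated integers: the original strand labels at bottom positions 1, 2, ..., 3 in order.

Answer: 2 1 3

Derivation:
Gen 1 (s1^-1): strand 1 crosses under strand 2. Perm now: [2 1 3]
Gen 2 (s1^-1): strand 2 crosses under strand 1. Perm now: [1 2 3]
Gen 3 (s2^-1): strand 2 crosses under strand 3. Perm now: [1 3 2]
Gen 4 (s2): strand 3 crosses over strand 2. Perm now: [1 2 3]
Gen 5 (s1^-1): strand 1 crosses under strand 2. Perm now: [2 1 3]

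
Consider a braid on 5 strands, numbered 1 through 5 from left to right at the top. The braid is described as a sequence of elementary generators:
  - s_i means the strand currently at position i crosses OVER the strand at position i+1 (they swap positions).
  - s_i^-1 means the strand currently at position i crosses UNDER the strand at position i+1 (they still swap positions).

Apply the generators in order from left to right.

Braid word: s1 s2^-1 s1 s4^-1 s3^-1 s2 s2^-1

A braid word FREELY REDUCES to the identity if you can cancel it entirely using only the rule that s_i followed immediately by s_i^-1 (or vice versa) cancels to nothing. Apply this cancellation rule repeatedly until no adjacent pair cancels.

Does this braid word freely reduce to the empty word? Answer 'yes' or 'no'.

Gen 1 (s1): push. Stack: [s1]
Gen 2 (s2^-1): push. Stack: [s1 s2^-1]
Gen 3 (s1): push. Stack: [s1 s2^-1 s1]
Gen 4 (s4^-1): push. Stack: [s1 s2^-1 s1 s4^-1]
Gen 5 (s3^-1): push. Stack: [s1 s2^-1 s1 s4^-1 s3^-1]
Gen 6 (s2): push. Stack: [s1 s2^-1 s1 s4^-1 s3^-1 s2]
Gen 7 (s2^-1): cancels prior s2. Stack: [s1 s2^-1 s1 s4^-1 s3^-1]
Reduced word: s1 s2^-1 s1 s4^-1 s3^-1

Answer: no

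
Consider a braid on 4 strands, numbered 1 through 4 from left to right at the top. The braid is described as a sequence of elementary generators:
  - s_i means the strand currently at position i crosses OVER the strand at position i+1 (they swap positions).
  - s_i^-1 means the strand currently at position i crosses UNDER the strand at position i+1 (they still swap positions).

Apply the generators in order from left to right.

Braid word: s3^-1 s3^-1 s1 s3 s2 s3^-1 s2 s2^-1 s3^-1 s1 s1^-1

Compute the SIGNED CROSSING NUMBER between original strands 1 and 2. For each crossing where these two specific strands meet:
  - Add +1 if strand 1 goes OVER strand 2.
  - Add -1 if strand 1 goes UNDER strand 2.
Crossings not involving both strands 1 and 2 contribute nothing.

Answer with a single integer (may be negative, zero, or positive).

Gen 1: crossing 3x4. Both 1&2? no. Sum: 0
Gen 2: crossing 4x3. Both 1&2? no. Sum: 0
Gen 3: 1 over 2. Both 1&2? yes. Contrib: +1. Sum: 1
Gen 4: crossing 3x4. Both 1&2? no. Sum: 1
Gen 5: crossing 1x4. Both 1&2? no. Sum: 1
Gen 6: crossing 1x3. Both 1&2? no. Sum: 1
Gen 7: crossing 4x3. Both 1&2? no. Sum: 1
Gen 8: crossing 3x4. Both 1&2? no. Sum: 1
Gen 9: crossing 3x1. Both 1&2? no. Sum: 1
Gen 10: crossing 2x4. Both 1&2? no. Sum: 1
Gen 11: crossing 4x2. Both 1&2? no. Sum: 1

Answer: 1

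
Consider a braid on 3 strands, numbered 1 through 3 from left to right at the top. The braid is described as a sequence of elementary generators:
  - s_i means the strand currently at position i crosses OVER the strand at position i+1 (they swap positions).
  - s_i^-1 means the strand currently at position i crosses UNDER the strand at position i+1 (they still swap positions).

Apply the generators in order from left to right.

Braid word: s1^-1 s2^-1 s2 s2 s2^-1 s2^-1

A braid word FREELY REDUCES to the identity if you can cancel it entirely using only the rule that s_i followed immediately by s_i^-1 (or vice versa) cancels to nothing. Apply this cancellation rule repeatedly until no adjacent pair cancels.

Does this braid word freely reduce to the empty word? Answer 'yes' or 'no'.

Gen 1 (s1^-1): push. Stack: [s1^-1]
Gen 2 (s2^-1): push. Stack: [s1^-1 s2^-1]
Gen 3 (s2): cancels prior s2^-1. Stack: [s1^-1]
Gen 4 (s2): push. Stack: [s1^-1 s2]
Gen 5 (s2^-1): cancels prior s2. Stack: [s1^-1]
Gen 6 (s2^-1): push. Stack: [s1^-1 s2^-1]
Reduced word: s1^-1 s2^-1

Answer: no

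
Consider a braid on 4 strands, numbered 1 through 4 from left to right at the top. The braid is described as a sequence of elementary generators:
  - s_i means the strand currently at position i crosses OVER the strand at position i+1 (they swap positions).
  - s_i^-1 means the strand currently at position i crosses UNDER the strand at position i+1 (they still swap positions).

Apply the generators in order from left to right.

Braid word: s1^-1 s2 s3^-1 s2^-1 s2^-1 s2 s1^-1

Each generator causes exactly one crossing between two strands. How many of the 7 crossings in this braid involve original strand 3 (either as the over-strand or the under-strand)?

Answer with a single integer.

Gen 1: crossing 1x2. Involves strand 3? no. Count so far: 0
Gen 2: crossing 1x3. Involves strand 3? yes. Count so far: 1
Gen 3: crossing 1x4. Involves strand 3? no. Count so far: 1
Gen 4: crossing 3x4. Involves strand 3? yes. Count so far: 2
Gen 5: crossing 4x3. Involves strand 3? yes. Count so far: 3
Gen 6: crossing 3x4. Involves strand 3? yes. Count so far: 4
Gen 7: crossing 2x4. Involves strand 3? no. Count so far: 4

Answer: 4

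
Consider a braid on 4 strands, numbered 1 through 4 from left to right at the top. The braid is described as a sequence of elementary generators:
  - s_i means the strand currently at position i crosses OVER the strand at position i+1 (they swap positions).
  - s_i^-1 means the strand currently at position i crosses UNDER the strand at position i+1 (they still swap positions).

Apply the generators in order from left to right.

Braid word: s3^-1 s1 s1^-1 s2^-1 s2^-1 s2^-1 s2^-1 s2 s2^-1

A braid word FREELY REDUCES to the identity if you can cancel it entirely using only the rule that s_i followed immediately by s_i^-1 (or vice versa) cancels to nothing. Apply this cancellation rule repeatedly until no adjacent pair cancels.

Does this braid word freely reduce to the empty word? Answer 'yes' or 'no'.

Answer: no

Derivation:
Gen 1 (s3^-1): push. Stack: [s3^-1]
Gen 2 (s1): push. Stack: [s3^-1 s1]
Gen 3 (s1^-1): cancels prior s1. Stack: [s3^-1]
Gen 4 (s2^-1): push. Stack: [s3^-1 s2^-1]
Gen 5 (s2^-1): push. Stack: [s3^-1 s2^-1 s2^-1]
Gen 6 (s2^-1): push. Stack: [s3^-1 s2^-1 s2^-1 s2^-1]
Gen 7 (s2^-1): push. Stack: [s3^-1 s2^-1 s2^-1 s2^-1 s2^-1]
Gen 8 (s2): cancels prior s2^-1. Stack: [s3^-1 s2^-1 s2^-1 s2^-1]
Gen 9 (s2^-1): push. Stack: [s3^-1 s2^-1 s2^-1 s2^-1 s2^-1]
Reduced word: s3^-1 s2^-1 s2^-1 s2^-1 s2^-1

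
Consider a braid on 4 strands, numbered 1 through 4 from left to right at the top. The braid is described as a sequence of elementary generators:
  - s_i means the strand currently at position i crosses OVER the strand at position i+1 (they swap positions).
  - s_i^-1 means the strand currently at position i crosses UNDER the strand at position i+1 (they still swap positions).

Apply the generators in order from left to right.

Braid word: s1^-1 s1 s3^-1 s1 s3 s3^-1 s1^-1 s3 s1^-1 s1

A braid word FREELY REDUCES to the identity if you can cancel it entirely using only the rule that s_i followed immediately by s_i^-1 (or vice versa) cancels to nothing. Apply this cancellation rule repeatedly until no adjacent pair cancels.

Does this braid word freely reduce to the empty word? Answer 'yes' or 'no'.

Gen 1 (s1^-1): push. Stack: [s1^-1]
Gen 2 (s1): cancels prior s1^-1. Stack: []
Gen 3 (s3^-1): push. Stack: [s3^-1]
Gen 4 (s1): push. Stack: [s3^-1 s1]
Gen 5 (s3): push. Stack: [s3^-1 s1 s3]
Gen 6 (s3^-1): cancels prior s3. Stack: [s3^-1 s1]
Gen 7 (s1^-1): cancels prior s1. Stack: [s3^-1]
Gen 8 (s3): cancels prior s3^-1. Stack: []
Gen 9 (s1^-1): push. Stack: [s1^-1]
Gen 10 (s1): cancels prior s1^-1. Stack: []
Reduced word: (empty)

Answer: yes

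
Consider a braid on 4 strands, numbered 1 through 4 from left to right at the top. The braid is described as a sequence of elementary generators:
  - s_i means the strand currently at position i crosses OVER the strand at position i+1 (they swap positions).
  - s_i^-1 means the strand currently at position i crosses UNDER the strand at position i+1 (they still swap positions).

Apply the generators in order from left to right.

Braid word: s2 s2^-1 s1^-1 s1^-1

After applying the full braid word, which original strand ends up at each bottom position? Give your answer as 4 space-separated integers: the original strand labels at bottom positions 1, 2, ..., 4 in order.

Answer: 1 2 3 4

Derivation:
Gen 1 (s2): strand 2 crosses over strand 3. Perm now: [1 3 2 4]
Gen 2 (s2^-1): strand 3 crosses under strand 2. Perm now: [1 2 3 4]
Gen 3 (s1^-1): strand 1 crosses under strand 2. Perm now: [2 1 3 4]
Gen 4 (s1^-1): strand 2 crosses under strand 1. Perm now: [1 2 3 4]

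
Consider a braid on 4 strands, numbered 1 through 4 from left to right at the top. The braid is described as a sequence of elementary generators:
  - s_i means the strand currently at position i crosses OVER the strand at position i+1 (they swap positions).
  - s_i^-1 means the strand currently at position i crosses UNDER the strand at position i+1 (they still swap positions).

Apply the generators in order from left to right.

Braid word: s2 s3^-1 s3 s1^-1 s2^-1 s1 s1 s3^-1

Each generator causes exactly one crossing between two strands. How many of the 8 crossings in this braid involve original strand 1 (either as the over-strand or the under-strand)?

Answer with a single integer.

Answer: 3

Derivation:
Gen 1: crossing 2x3. Involves strand 1? no. Count so far: 0
Gen 2: crossing 2x4. Involves strand 1? no. Count so far: 0
Gen 3: crossing 4x2. Involves strand 1? no. Count so far: 0
Gen 4: crossing 1x3. Involves strand 1? yes. Count so far: 1
Gen 5: crossing 1x2. Involves strand 1? yes. Count so far: 2
Gen 6: crossing 3x2. Involves strand 1? no. Count so far: 2
Gen 7: crossing 2x3. Involves strand 1? no. Count so far: 2
Gen 8: crossing 1x4. Involves strand 1? yes. Count so far: 3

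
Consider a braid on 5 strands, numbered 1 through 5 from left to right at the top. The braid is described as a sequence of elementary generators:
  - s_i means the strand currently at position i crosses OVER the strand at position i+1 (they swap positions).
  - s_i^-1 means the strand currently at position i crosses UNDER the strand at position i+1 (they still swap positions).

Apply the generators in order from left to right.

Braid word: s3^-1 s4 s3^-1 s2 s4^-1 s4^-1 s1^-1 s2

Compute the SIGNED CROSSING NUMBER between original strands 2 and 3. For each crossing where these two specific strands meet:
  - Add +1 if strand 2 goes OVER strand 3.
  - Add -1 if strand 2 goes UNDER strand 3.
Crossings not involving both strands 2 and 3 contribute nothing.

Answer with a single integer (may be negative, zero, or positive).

Gen 1: crossing 3x4. Both 2&3? no. Sum: 0
Gen 2: crossing 3x5. Both 2&3? no. Sum: 0
Gen 3: crossing 4x5. Both 2&3? no. Sum: 0
Gen 4: crossing 2x5. Both 2&3? no. Sum: 0
Gen 5: crossing 4x3. Both 2&3? no. Sum: 0
Gen 6: crossing 3x4. Both 2&3? no. Sum: 0
Gen 7: crossing 1x5. Both 2&3? no. Sum: 0
Gen 8: crossing 1x2. Both 2&3? no. Sum: 0

Answer: 0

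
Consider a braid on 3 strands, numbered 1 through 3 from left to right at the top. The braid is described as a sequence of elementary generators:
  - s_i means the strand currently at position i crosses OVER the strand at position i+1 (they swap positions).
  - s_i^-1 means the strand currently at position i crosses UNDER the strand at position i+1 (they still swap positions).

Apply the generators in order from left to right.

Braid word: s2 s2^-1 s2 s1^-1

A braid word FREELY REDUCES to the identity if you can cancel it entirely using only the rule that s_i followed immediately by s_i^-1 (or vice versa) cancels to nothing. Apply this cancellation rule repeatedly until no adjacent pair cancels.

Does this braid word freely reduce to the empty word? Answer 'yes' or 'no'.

Gen 1 (s2): push. Stack: [s2]
Gen 2 (s2^-1): cancels prior s2. Stack: []
Gen 3 (s2): push. Stack: [s2]
Gen 4 (s1^-1): push. Stack: [s2 s1^-1]
Reduced word: s2 s1^-1

Answer: no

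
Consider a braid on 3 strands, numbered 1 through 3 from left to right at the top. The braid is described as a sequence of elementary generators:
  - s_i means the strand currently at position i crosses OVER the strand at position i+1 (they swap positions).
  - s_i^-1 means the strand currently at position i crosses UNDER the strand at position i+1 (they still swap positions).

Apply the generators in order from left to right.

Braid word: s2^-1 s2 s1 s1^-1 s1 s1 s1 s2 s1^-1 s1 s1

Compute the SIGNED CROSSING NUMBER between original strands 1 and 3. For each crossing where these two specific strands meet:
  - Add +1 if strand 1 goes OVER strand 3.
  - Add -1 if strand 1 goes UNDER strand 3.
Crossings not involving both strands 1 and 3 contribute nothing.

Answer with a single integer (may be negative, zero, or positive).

Gen 1: crossing 2x3. Both 1&3? no. Sum: 0
Gen 2: crossing 3x2. Both 1&3? no. Sum: 0
Gen 3: crossing 1x2. Both 1&3? no. Sum: 0
Gen 4: crossing 2x1. Both 1&3? no. Sum: 0
Gen 5: crossing 1x2. Both 1&3? no. Sum: 0
Gen 6: crossing 2x1. Both 1&3? no. Sum: 0
Gen 7: crossing 1x2. Both 1&3? no. Sum: 0
Gen 8: 1 over 3. Both 1&3? yes. Contrib: +1. Sum: 1
Gen 9: crossing 2x3. Both 1&3? no. Sum: 1
Gen 10: crossing 3x2. Both 1&3? no. Sum: 1
Gen 11: crossing 2x3. Both 1&3? no. Sum: 1

Answer: 1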